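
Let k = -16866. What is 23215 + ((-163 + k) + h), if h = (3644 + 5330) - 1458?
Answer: 13702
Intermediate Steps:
h = 7516 (h = 8974 - 1458 = 7516)
23215 + ((-163 + k) + h) = 23215 + ((-163 - 16866) + 7516) = 23215 + (-17029 + 7516) = 23215 - 9513 = 13702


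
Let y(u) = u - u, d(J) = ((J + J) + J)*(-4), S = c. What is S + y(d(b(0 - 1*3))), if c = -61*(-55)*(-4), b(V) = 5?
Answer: -13420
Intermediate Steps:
c = -13420 (c = 3355*(-4) = -13420)
S = -13420
d(J) = -12*J (d(J) = (2*J + J)*(-4) = (3*J)*(-4) = -12*J)
y(u) = 0
S + y(d(b(0 - 1*3))) = -13420 + 0 = -13420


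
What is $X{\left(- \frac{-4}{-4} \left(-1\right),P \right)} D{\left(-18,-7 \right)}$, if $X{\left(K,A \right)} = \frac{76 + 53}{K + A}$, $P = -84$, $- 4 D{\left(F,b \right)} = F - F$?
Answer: $0$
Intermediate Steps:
$D{\left(F,b \right)} = 0$ ($D{\left(F,b \right)} = - \frac{F - F}{4} = \left(- \frac{1}{4}\right) 0 = 0$)
$X{\left(K,A \right)} = \frac{129}{A + K}$
$X{\left(- \frac{-4}{-4} \left(-1\right),P \right)} D{\left(-18,-7 \right)} = \frac{129}{-84 + - \frac{-4}{-4} \left(-1\right)} 0 = \frac{129}{-84 + - \frac{\left(-4\right) \left(-1\right)}{4} \left(-1\right)} 0 = \frac{129}{-84 + \left(-1\right) 1 \left(-1\right)} 0 = \frac{129}{-84 - -1} \cdot 0 = \frac{129}{-84 + 1} \cdot 0 = \frac{129}{-83} \cdot 0 = 129 \left(- \frac{1}{83}\right) 0 = \left(- \frac{129}{83}\right) 0 = 0$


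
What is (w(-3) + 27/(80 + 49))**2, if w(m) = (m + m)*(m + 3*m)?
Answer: 9641025/1849 ≈ 5214.2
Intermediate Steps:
w(m) = 8*m**2 (w(m) = (2*m)*(4*m) = 8*m**2)
(w(-3) + 27/(80 + 49))**2 = (8*(-3)**2 + 27/(80 + 49))**2 = (8*9 + 27/129)**2 = (72 + 27*(1/129))**2 = (72 + 9/43)**2 = (3105/43)**2 = 9641025/1849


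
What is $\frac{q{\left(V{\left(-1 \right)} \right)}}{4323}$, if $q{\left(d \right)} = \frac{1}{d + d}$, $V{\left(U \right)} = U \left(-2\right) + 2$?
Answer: $\frac{1}{34584} \approx 2.8915 \cdot 10^{-5}$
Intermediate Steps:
$V{\left(U \right)} = 2 - 2 U$ ($V{\left(U \right)} = - 2 U + 2 = 2 - 2 U$)
$q{\left(d \right)} = \frac{1}{2 d}$
$\frac{q{\left(V{\left(-1 \right)} \right)}}{4323} = \frac{\frac{1}{2} \frac{1}{2 - -2}}{4323} = \frac{1}{2 \left(2 + 2\right)} \frac{1}{4323} = \frac{1}{2 \cdot 4} \cdot \frac{1}{4323} = \frac{1}{2} \cdot \frac{1}{4} \cdot \frac{1}{4323} = \frac{1}{8} \cdot \frac{1}{4323} = \frac{1}{34584}$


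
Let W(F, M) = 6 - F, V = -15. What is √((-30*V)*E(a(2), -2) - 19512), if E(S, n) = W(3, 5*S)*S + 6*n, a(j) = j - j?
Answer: 12*I*√173 ≈ 157.84*I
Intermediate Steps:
a(j) = 0
E(S, n) = 3*S + 6*n (E(S, n) = (6 - 1*3)*S + 6*n = (6 - 3)*S + 6*n = 3*S + 6*n)
√((-30*V)*E(a(2), -2) - 19512) = √((-30*(-15))*(3*0 + 6*(-2)) - 19512) = √(450*(0 - 12) - 19512) = √(450*(-12) - 19512) = √(-5400 - 19512) = √(-24912) = 12*I*√173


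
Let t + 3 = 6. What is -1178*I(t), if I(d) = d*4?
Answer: -14136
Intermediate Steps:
t = 3 (t = -3 + 6 = 3)
I(d) = 4*d
-1178*I(t) = -4712*3 = -1178*12 = -14136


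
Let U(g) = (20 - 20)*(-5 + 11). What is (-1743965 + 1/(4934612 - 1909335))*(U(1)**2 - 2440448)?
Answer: 12875748013848840192/3025277 ≈ 4.2561e+12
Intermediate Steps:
U(g) = 0 (U(g) = 0*6 = 0)
(-1743965 + 1/(4934612 - 1909335))*(U(1)**2 - 2440448) = (-1743965 + 1/(4934612 - 1909335))*(0**2 - 2440448) = (-1743965 + 1/3025277)*(0 - 2440448) = (-1743965 + 1/3025277)*(-2440448) = -5275977203304/3025277*(-2440448) = 12875748013848840192/3025277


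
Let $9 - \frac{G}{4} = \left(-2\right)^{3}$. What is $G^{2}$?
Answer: $4624$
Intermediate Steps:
$G = 68$ ($G = 36 - 4 \left(-2\right)^{3} = 36 - -32 = 36 + 32 = 68$)
$G^{2} = 68^{2} = 4624$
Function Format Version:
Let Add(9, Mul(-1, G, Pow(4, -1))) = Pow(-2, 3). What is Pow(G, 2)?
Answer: 4624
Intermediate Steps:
G = 68 (G = Add(36, Mul(-4, Pow(-2, 3))) = Add(36, Mul(-4, -8)) = Add(36, 32) = 68)
Pow(G, 2) = Pow(68, 2) = 4624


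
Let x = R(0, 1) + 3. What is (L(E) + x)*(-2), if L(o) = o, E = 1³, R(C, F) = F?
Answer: -10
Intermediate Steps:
E = 1
x = 4 (x = 1 + 3 = 4)
(L(E) + x)*(-2) = (1 + 4)*(-2) = 5*(-2) = -10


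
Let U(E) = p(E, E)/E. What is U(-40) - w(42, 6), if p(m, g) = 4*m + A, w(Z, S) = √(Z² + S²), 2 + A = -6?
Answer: 21/5 - 30*√2 ≈ -38.226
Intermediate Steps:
A = -8 (A = -2 - 6 = -8)
w(Z, S) = √(S² + Z²)
p(m, g) = -8 + 4*m (p(m, g) = 4*m - 8 = -8 + 4*m)
U(E) = (-8 + 4*E)/E
U(-40) - w(42, 6) = (4 - 8/(-40)) - √(6² + 42²) = (4 - 8*(-1/40)) - √(36 + 1764) = (4 + ⅕) - √1800 = 21/5 - 30*√2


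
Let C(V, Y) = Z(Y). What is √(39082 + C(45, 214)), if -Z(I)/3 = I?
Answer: 62*√10 ≈ 196.06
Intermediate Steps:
Z(I) = -3*I
C(V, Y) = -3*Y
√(39082 + C(45, 214)) = √(39082 - 3*214) = √(39082 - 642) = √38440 = 62*√10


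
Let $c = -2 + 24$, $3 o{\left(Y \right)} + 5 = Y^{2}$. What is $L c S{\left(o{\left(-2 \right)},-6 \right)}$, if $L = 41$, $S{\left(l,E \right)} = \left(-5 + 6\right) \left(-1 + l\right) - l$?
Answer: $-902$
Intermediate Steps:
$o{\left(Y \right)} = - \frac{5}{3} + \frac{Y^{2}}{3}$
$S{\left(l,E \right)} = -1$ ($S{\left(l,E \right)} = 1 \left(-1 + l\right) - l = \left(-1 + l\right) - l = -1$)
$c = 22$
$L c S{\left(o{\left(-2 \right)},-6 \right)} = 41 \cdot 22 \left(-1\right) = 902 \left(-1\right) = -902$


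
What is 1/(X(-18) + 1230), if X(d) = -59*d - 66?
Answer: 1/2226 ≈ 0.00044924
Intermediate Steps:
X(d) = -66 - 59*d
1/(X(-18) + 1230) = 1/((-66 - 59*(-18)) + 1230) = 1/((-66 + 1062) + 1230) = 1/(996 + 1230) = 1/2226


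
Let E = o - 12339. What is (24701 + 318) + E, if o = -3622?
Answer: 9058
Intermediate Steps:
E = -15961 (E = -3622 - 12339 = -15961)
(24701 + 318) + E = (24701 + 318) - 15961 = 25019 - 15961 = 9058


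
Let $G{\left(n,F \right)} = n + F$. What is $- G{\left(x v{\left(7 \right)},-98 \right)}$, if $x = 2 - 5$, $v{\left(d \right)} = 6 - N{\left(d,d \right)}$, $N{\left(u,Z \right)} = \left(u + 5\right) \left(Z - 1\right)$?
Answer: $-100$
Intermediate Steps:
$N{\left(u,Z \right)} = \left(-1 + Z\right) \left(5 + u\right)$ ($N{\left(u,Z \right)} = \left(5 + u\right) \left(-1 + Z\right) = \left(-1 + Z\right) \left(5 + u\right)$)
$v{\left(d \right)} = 11 - d^{2} - 4 d$ ($v{\left(d \right)} = 6 - \left(-5 - d + 5 d + d d\right) = 6 - \left(-5 - d + 5 d + d^{2}\right) = 6 - \left(-5 + d^{2} + 4 d\right) = 11 - d^{2} - 4 d$)
$x = -3$
$G{\left(n,F \right)} = F + n$
$- G{\left(x v{\left(7 \right)},-98 \right)} = - (-98 - 3 \left(11 - 7^{2} - 28\right)) = - (-98 - 3 \left(11 - 49 - 28\right)) = - (-98 - -198) = - (-98 + 198) = \left(-1\right) 100 = -100$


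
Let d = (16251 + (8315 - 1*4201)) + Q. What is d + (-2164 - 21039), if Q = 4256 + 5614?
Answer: 7032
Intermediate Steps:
Q = 9870
d = 30235 (d = (16251 + (8315 - 1*4201)) + 9870 = (16251 + (8315 - 4201)) + 9870 = (16251 + 4114) + 9870 = 20365 + 9870 = 30235)
d + (-2164 - 21039) = 30235 + (-2164 - 21039) = 30235 - 23203 = 7032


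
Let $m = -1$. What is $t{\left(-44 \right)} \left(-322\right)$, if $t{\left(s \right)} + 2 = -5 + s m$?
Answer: $-11914$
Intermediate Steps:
$t{\left(s \right)} = -7 - s$ ($t{\left(s \right)} = -2 + \left(-5 + s \left(-1\right)\right) = -2 - \left(5 + s\right) = -7 - s$)
$t{\left(-44 \right)} \left(-322\right) = \left(-7 - -44\right) \left(-322\right) = \left(-7 + 44\right) \left(-322\right) = 37 \left(-322\right) = -11914$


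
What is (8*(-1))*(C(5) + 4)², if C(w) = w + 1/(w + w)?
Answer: -16562/25 ≈ -662.48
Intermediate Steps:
C(w) = w + 1/(2*w)
(8*(-1))*(C(5) + 4)² = (8*(-1))*((5 + (½)/5) + 4)² = -8*((5 + (½)*(⅕)) + 4)² = -8*((5 + ⅒) + 4)² = -8*(51/10 + 4)² = -8*(91/10)² = -8*8281/100 = -16562/25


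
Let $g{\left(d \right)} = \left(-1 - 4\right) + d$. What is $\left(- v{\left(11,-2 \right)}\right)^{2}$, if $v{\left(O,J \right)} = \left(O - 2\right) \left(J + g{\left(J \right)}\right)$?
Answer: $6561$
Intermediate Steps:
$g{\left(d \right)} = -5 + d$
$v{\left(O,J \right)} = \left(-5 + 2 J\right) \left(-2 + O\right)$ ($v{\left(O,J \right)} = \left(O - 2\right) \left(J + \left(-5 + J\right)\right) = \left(-2 + O\right) \left(-5 + 2 J\right) = \left(-5 + 2 J\right) \left(-2 + O\right)$)
$\left(- v{\left(11,-2 \right)}\right)^{2} = \left(- (10 - -8 - 22 + 11 \left(-5 - 2\right))\right)^{2} = \left(- (10 + 8 - 22 + 11 \left(-7\right))\right)^{2} = \left(- (10 + 8 - 22 - 77)\right)^{2} = \left(\left(-1\right) \left(-81\right)\right)^{2} = 81^{2} = 6561$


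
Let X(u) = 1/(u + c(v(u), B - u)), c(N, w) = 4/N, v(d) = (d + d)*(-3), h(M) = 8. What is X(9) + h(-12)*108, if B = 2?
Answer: 208251/241 ≈ 864.11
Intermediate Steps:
v(d) = -6*d (v(d) = (2*d)*(-3) = -6*d)
X(u) = 1/(u - 2/(3*u)) (X(u) = 1/(u + 4/((-6*u))) = 1/(u + 4*(-1/(6*u))) = 1/(u - 2/(3*u)))
X(9) + h(-12)*108 = 3*9/(-2 + 3*9²) + 8*108 = 3*9/(-2 + 3*81) + 864 = 3*9/(-2 + 243) + 864 = 3*9/241 + 864 = 3*9*(1/241) + 864 = 27/241 + 864 = 208251/241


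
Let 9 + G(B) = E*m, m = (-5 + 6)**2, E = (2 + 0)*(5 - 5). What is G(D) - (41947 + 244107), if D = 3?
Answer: -286063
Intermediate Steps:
E = 0 (E = 2*0 = 0)
m = 1 (m = 1**2 = 1)
G(B) = -9 (G(B) = -9 + 0*1 = -9 + 0 = -9)
G(D) - (41947 + 244107) = -9 - (41947 + 244107) = -9 - 1*286054 = -9 - 286054 = -286063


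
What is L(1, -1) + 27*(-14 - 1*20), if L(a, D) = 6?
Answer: -912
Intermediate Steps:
L(1, -1) + 27*(-14 - 1*20) = 6 + 27*(-14 - 1*20) = 6 + 27*(-14 - 20) = 6 + 27*(-34) = 6 - 918 = -912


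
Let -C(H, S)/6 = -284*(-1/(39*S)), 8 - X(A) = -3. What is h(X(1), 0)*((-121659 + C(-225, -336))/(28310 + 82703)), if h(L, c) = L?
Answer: -730683173/60613098 ≈ -12.055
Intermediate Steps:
X(A) = 11 (X(A) = 8 - 1*(-3) = 8 + 3 = 11)
C(H, S) = -568/(13*S) (C(H, S) = -(-1704)/((-39*S)) = -(-1704)*(-1/(39*S)) = -568/(13*S))
h(X(1), 0)*((-121659 + C(-225, -336))/(28310 + 82703)) = 11*((-121659 - 568/13/(-336))/(28310 + 82703)) = 11*((-121659 - 568/13*(-1/336))/111013) = 11*((-121659 + 71/546)*(1/111013)) = 11*(-66425743/546*1/111013) = 11*(-66425743/60613098) = -730683173/60613098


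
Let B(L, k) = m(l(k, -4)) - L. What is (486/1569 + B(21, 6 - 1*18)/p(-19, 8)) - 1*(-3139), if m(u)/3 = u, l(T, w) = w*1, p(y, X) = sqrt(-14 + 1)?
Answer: 1641859/523 + 33*I*sqrt(13)/13 ≈ 3139.3 + 9.1526*I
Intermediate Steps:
p(y, X) = I*sqrt(13) (p(y, X) = sqrt(-13) = I*sqrt(13))
l(T, w) = w
m(u) = 3*u
B(L, k) = -12 - L (B(L, k) = 3*(-4) - L = -12 - L)
(486/1569 + B(21, 6 - 1*18)/p(-19, 8)) - 1*(-3139) = (486/1569 + (-12 - 1*21)/((I*sqrt(13)))) - 1*(-3139) = (486*(1/1569) + (-12 - 21)*(-I*sqrt(13)/13)) + 3139 = (162/523 - (-33)*I*sqrt(13)/13) + 3139 = (162/523 + 33*I*sqrt(13)/13) + 3139 = 1641859/523 + 33*I*sqrt(13)/13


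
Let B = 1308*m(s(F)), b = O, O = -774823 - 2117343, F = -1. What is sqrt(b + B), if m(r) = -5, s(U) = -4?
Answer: I*sqrt(2898706) ≈ 1702.6*I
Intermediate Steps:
O = -2892166
b = -2892166
B = -6540 (B = 1308*(-5) = -6540)
sqrt(b + B) = sqrt(-2892166 - 6540) = sqrt(-2898706) = I*sqrt(2898706)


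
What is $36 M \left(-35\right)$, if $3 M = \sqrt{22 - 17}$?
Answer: $- 420 \sqrt{5} \approx -939.15$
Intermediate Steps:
$M = \frac{\sqrt{5}}{3}$ ($M = \frac{\sqrt{22 - 17}}{3} = \frac{\sqrt{5}}{3} \approx 0.74536$)
$36 M \left(-35\right) = 36 \frac{\sqrt{5}}{3} \left(-35\right) = 12 \sqrt{5} \left(-35\right) = - 420 \sqrt{5}$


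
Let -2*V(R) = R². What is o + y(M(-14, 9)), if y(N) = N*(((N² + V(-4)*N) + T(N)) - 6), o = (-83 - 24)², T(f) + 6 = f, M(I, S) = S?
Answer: 11503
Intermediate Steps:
V(R) = -R²/2
T(f) = -6 + f
o = 11449 (o = (-107)² = 11449)
y(N) = N*(-12 + N² - 7*N) (y(N) = N*(((N² + (-½*(-4)²)*N) + (-6 + N)) - 6) = N*(((N² + (-½*16)*N) + (-6 + N)) - 6) = N*(((N² - 8*N) + (-6 + N)) - 6) = N*((-6 + N² - 7*N) - 6) = N*(-12 + N² - 7*N))
o + y(M(-14, 9)) = 11449 + 9*(-12 + 9² - 7*9) = 11449 + 9*(-12 + 81 - 63) = 11449 + 9*6 = 11449 + 54 = 11503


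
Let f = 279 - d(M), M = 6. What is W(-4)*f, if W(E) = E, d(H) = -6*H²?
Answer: -1980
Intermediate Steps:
f = 495 (f = 279 - (-6)*6² = 279 - (-6)*36 = 279 - 1*(-216) = 279 + 216 = 495)
W(-4)*f = -4*495 = -1980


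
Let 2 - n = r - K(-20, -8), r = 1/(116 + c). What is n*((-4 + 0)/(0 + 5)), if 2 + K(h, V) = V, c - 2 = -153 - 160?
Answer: 6236/975 ≈ 6.3959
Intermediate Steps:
c = -311 (c = 2 + (-153 - 160) = 2 - 313 = -311)
K(h, V) = -2 + V
r = -1/195 (r = 1/(116 - 311) = 1/(-195) = -1/195 ≈ -0.0051282)
n = -1559/195 (n = 2 - (-1/195 - (-2 - 8)) = 2 - (-1/195 - 1*(-10)) = 2 - (-1/195 + 10) = 2 - 1*1949/195 = 2 - 1949/195 = -1559/195 ≈ -7.9949)
n*((-4 + 0)/(0 + 5)) = -1559*(-4 + 0)/(195*(0 + 5)) = -(-6236)/(195*5) = -1559/195*(-⅘) = 6236/975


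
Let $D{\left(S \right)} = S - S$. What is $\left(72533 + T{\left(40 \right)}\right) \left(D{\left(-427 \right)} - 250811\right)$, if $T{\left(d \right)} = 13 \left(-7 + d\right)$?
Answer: $-18299672182$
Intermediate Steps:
$D{\left(S \right)} = 0$
$T{\left(d \right)} = -91 + 13 d$
$\left(72533 + T{\left(40 \right)}\right) \left(D{\left(-427 \right)} - 250811\right) = \left(72533 + \left(-91 + 13 \cdot 40\right)\right) \left(0 - 250811\right) = \left(72533 + \left(-91 + 520\right)\right) \left(-250811\right) = \left(72533 + 429\right) \left(-250811\right) = 72962 \left(-250811\right) = -18299672182$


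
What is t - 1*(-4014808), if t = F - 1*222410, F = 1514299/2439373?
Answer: 250029048669/65929 ≈ 3.7924e+6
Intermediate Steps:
F = 40927/65929 (F = 1514299*(1/2439373) = 40927/65929 ≈ 0.62077)
t = -14663227963/65929 (t = 40927/65929 - 1*222410 = 40927/65929 - 222410 = -14663227963/65929 ≈ -2.2241e+5)
t - 1*(-4014808) = -14663227963/65929 - 1*(-4014808) = -14663227963/65929 + 4014808 = 250029048669/65929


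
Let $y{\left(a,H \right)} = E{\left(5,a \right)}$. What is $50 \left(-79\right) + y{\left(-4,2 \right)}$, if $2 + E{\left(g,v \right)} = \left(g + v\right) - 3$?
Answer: $-3954$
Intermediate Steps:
$E{\left(g,v \right)} = -5 + g + v$ ($E{\left(g,v \right)} = -2 - \left(3 - g - v\right) = -2 + \left(-3 + g + v\right) = -5 + g + v$)
$y{\left(a,H \right)} = a$ ($y{\left(a,H \right)} = -5 + 5 + a = a$)
$50 \left(-79\right) + y{\left(-4,2 \right)} = 50 \left(-79\right) - 4 = -3950 - 4 = -3954$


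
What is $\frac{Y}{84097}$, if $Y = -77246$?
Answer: $- \frac{5942}{6469} \approx -0.91853$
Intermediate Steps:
$\frac{Y}{84097} = - \frac{77246}{84097} = \left(-77246\right) \frac{1}{84097} = - \frac{5942}{6469}$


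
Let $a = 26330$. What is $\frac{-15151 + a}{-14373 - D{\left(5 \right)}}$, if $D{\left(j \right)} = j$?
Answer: $- \frac{1597}{2054} \approx -0.77751$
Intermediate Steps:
$\frac{-15151 + a}{-14373 - D{\left(5 \right)}} = \frac{-15151 + 26330}{-14373 - 5} = \frac{11179}{-14373 - 5} = \frac{11179}{-14378} = 11179 \left(- \frac{1}{14378}\right) = - \frac{1597}{2054}$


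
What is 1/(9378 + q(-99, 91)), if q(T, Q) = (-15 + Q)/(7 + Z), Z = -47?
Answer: 10/93761 ≈ 0.00010665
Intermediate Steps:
q(T, Q) = 3/8 - Q/40 (q(T, Q) = (-15 + Q)/(7 - 47) = (-15 + Q)/(-40) = (-15 + Q)*(-1/40) = 3/8 - Q/40)
1/(9378 + q(-99, 91)) = 1/(9378 + (3/8 - 1/40*91)) = 1/(9378 + (3/8 - 91/40)) = 1/(9378 - 19/10) = 1/(93761/10) = 10/93761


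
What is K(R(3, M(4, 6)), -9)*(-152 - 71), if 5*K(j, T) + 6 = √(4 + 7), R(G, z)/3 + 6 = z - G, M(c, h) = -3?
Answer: 1338/5 - 223*√11/5 ≈ 119.68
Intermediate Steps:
R(G, z) = -18 - 3*G + 3*z (R(G, z) = -18 + 3*(z - G) = -18 + (-3*G + 3*z) = -18 - 3*G + 3*z)
K(j, T) = -6/5 + √11/5 (K(j, T) = -6/5 + √(4 + 7)/5 = -6/5 + √11/5)
K(R(3, M(4, 6)), -9)*(-152 - 71) = (-6/5 + √11/5)*(-152 - 71) = (-6/5 + √11/5)*(-223) = 1338/5 - 223*√11/5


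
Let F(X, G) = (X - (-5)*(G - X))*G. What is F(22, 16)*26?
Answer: -3328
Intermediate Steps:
F(X, G) = G*(-4*X + 5*G) (F(X, G) = (X - (-5*G + 5*X))*G = (X + (-5*X + 5*G))*G = (-4*X + 5*G)*G = G*(-4*X + 5*G))
F(22, 16)*26 = (16*(-4*22 + 5*16))*26 = (16*(-88 + 80))*26 = (16*(-8))*26 = -128*26 = -3328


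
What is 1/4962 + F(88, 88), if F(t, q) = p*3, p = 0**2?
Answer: 1/4962 ≈ 0.00020153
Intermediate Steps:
p = 0
F(t, q) = 0 (F(t, q) = 0*3 = 0)
1/4962 + F(88, 88) = 1/4962 + 0 = 1/4962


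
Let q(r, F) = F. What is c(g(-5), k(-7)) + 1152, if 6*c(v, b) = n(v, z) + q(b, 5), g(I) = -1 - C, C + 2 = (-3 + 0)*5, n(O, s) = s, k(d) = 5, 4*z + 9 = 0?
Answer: 27659/24 ≈ 1152.5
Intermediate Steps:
z = -9/4 (z = -9/4 + (¼)*0 = -9/4 + 0 = -9/4 ≈ -2.2500)
C = -17 (C = -2 + (-3 + 0)*5 = -2 - 3*5 = -2 - 15 = -17)
g(I) = 16 (g(I) = -1 - 1*(-17) = -1 + 17 = 16)
c(v, b) = 11/24 (c(v, b) = (-9/4 + 5)/6 = (⅙)*(11/4) = 11/24)
c(g(-5), k(-7)) + 1152 = 11/24 + 1152 = 27659/24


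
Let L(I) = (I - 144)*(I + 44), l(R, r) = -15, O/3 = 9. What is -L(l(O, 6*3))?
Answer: 4611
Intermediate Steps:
O = 27 (O = 3*9 = 27)
L(I) = (-144 + I)*(44 + I)
-L(l(O, 6*3)) = -(-6336 + (-15)² - 100*(-15)) = -(-6336 + 225 + 1500) = -1*(-4611) = 4611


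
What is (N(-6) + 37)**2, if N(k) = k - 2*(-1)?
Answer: 1089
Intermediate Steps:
N(k) = 2 + k (N(k) = k + 2 = 2 + k)
(N(-6) + 37)**2 = ((2 - 6) + 37)**2 = (-4 + 37)**2 = 33**2 = 1089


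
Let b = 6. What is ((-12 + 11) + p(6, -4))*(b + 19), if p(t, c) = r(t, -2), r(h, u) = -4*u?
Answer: 175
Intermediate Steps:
p(t, c) = 8 (p(t, c) = -4*(-2) = 8)
((-12 + 11) + p(6, -4))*(b + 19) = ((-12 + 11) + 8)*(6 + 19) = (-1 + 8)*25 = 7*25 = 175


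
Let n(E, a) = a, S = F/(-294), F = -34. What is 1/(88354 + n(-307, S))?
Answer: 147/12988055 ≈ 1.1318e-5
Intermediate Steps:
S = 17/147 (S = -34/(-294) = -34*(-1/294) = 17/147 ≈ 0.11565)
1/(88354 + n(-307, S)) = 1/(88354 + 17/147) = 1/(12988055/147) = 147/12988055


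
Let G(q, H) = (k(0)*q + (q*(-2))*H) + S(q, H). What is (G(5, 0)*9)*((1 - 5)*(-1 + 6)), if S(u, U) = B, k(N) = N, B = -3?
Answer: 540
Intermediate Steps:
S(u, U) = -3
G(q, H) = -3 - 2*H*q (G(q, H) = (0*q + (q*(-2))*H) - 3 = (0 + (-2*q)*H) - 3 = (0 - 2*H*q) - 3 = -2*H*q - 3 = -3 - 2*H*q)
(G(5, 0)*9)*((1 - 5)*(-1 + 6)) = ((-3 - 2*0*5)*9)*((1 - 5)*(-1 + 6)) = ((-3 + 0)*9)*(-4*5) = -3*9*(-20) = -27*(-20) = 540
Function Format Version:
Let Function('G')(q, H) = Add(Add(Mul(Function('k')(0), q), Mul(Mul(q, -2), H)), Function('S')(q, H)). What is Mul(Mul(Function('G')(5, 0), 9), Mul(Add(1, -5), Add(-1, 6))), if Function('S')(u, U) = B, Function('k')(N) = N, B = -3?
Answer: 540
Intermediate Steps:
Function('S')(u, U) = -3
Function('G')(q, H) = Add(-3, Mul(-2, H, q)) (Function('G')(q, H) = Add(Add(Mul(0, q), Mul(Mul(q, -2), H)), -3) = Add(Add(0, Mul(Mul(-2, q), H)), -3) = Add(Add(0, Mul(-2, H, q)), -3) = Add(Mul(-2, H, q), -3) = Add(-3, Mul(-2, H, q)))
Mul(Mul(Function('G')(5, 0), 9), Mul(Add(1, -5), Add(-1, 6))) = Mul(Mul(Add(-3, Mul(-2, 0, 5)), 9), Mul(Add(1, -5), Add(-1, 6))) = Mul(Mul(Add(-3, 0), 9), Mul(-4, 5)) = Mul(Mul(-3, 9), -20) = Mul(-27, -20) = 540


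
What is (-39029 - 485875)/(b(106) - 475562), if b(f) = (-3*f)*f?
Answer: 262452/254635 ≈ 1.0307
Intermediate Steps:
b(f) = -3*f²
(-39029 - 485875)/(b(106) - 475562) = (-39029 - 485875)/(-3*106² - 475562) = -524904/(-3*11236 - 475562) = -524904/(-33708 - 475562) = -524904/(-509270) = -524904*(-1/509270) = 262452/254635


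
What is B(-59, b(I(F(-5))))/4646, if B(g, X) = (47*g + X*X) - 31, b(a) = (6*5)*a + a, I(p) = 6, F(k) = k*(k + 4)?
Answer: 15896/2323 ≈ 6.8429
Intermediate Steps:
F(k) = k*(4 + k)
b(a) = 31*a (b(a) = 30*a + a = 31*a)
B(g, X) = -31 + X² + 47*g (B(g, X) = (47*g + X²) - 31 = (X² + 47*g) - 31 = -31 + X² + 47*g)
B(-59, b(I(F(-5))))/4646 = (-31 + (31*6)² + 47*(-59))/4646 = (-31 + 186² - 2773)*(1/4646) = (-31 + 34596 - 2773)*(1/4646) = 31792*(1/4646) = 15896/2323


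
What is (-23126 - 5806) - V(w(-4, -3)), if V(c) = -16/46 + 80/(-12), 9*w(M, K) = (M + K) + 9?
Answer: -1995824/69 ≈ -28925.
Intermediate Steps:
w(M, K) = 1 + K/9 + M/9 (w(M, K) = ((M + K) + 9)/9 = ((K + M) + 9)/9 = (9 + K + M)/9 = 1 + K/9 + M/9)
V(c) = -484/69 (V(c) = -16*1/46 + 80*(-1/12) = -8/23 - 20/3 = -484/69)
(-23126 - 5806) - V(w(-4, -3)) = (-23126 - 5806) - 1*(-484/69) = -28932 + 484/69 = -1995824/69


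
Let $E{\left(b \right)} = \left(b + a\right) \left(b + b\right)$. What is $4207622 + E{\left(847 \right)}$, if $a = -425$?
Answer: $4922490$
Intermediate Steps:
$E{\left(b \right)} = 2 b \left(-425 + b\right)$ ($E{\left(b \right)} = \left(b - 425\right) \left(b + b\right) = \left(-425 + b\right) 2 b = 2 b \left(-425 + b\right)$)
$4207622 + E{\left(847 \right)} = 4207622 + 2 \cdot 847 \left(-425 + 847\right) = 4207622 + 2 \cdot 847 \cdot 422 = 4207622 + 714868 = 4922490$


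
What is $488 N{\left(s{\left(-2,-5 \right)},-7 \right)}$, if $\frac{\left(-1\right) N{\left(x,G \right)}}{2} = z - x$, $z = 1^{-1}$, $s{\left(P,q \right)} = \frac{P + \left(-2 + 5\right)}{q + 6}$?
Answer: $0$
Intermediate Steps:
$s{\left(P,q \right)} = \frac{3 + P}{6 + q}$ ($s{\left(P,q \right)} = \frac{P + 3}{6 + q} = \frac{3 + P}{6 + q}$)
$z = 1$
$N{\left(x,G \right)} = -2 + 2 x$ ($N{\left(x,G \right)} = - 2 \left(1 - x\right) = -2 + 2 x$)
$488 N{\left(s{\left(-2,-5 \right)},-7 \right)} = 488 \left(-2 + 2 \frac{3 - 2}{6 - 5}\right) = 488 \left(-2 + 2 \cdot 1^{-1} \cdot 1\right) = 488 \left(-2 + 2 \cdot 1 \cdot 1\right) = 488 \left(-2 + 2 \cdot 1\right) = 488 \left(-2 + 2\right) = 488 \cdot 0 = 0$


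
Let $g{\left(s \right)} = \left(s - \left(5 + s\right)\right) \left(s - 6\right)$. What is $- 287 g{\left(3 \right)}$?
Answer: $-4305$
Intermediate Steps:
$g{\left(s \right)} = 30 - 5 s$ ($g{\left(s \right)} = - 5 \left(-6 + s\right) = 30 - 5 s$)
$- 287 g{\left(3 \right)} = - 287 \left(30 - 15\right) = \left(-287\right) 15 = -4305$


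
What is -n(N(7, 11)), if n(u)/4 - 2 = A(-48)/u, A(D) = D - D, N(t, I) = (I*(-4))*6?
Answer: -8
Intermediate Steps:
N(t, I) = -24*I (N(t, I) = -4*I*6 = -24*I)
A(D) = 0
n(u) = 8 (n(u) = 8 + 4*(0/u) = 8 + 4*0 = 8 + 0 = 8)
-n(N(7, 11)) = -1*8 = -8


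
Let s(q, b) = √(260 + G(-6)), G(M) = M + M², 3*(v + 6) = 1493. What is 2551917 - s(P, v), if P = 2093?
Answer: 2551917 - √290 ≈ 2.5519e+6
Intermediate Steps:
v = 1475/3 (v = -6 + (⅓)*1493 = -6 + 1493/3 = 1475/3 ≈ 491.67)
s(q, b) = √290 (s(q, b) = √(260 - 6*(1 - 6)) = √(260 - 6*(-5)) = √(260 + 30) = √290)
2551917 - s(P, v) = 2551917 - √290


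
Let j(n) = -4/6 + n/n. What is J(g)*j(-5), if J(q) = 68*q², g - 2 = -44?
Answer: 39984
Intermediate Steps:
g = -42 (g = 2 - 44 = -42)
j(n) = ⅓ (j(n) = -4*⅙ + 1 = -⅔ + 1 = ⅓)
J(g)*j(-5) = (68*(-42)²)*(⅓) = (68*1764)*(⅓) = 119952*(⅓) = 39984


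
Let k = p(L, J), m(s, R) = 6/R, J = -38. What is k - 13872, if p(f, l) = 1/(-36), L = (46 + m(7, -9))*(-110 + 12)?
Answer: -499393/36 ≈ -13872.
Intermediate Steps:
L = -13328/3 (L = (46 + 6/(-9))*(-110 + 12) = (46 + 6*(-1/9))*(-98) = (46 - 2/3)*(-98) = (136/3)*(-98) = -13328/3 ≈ -4442.7)
p(f, l) = -1/36
k = -1/36 ≈ -0.027778
k - 13872 = -1/36 - 13872 = -499393/36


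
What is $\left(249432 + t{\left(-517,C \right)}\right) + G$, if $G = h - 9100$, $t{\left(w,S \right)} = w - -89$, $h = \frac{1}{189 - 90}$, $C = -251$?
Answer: $\frac{23750497}{99} \approx 2.399 \cdot 10^{5}$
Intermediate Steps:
$h = \frac{1}{99}$ ($h = \frac{1}{189 - 90} = \frac{1}{99} \approx 0.010101$)
$t{\left(w,S \right)} = 89 + w$ ($t{\left(w,S \right)} = w + 89 = 89 + w$)
$G = - \frac{900899}{99}$ ($G = \frac{1}{99} - 9100 = - \frac{900899}{99} \approx -9100.0$)
$\left(249432 + t{\left(-517,C \right)}\right) + G = \left(249432 + \left(89 - 517\right)\right) - \frac{900899}{99} = \left(249432 - 428\right) - \frac{900899}{99} = 249004 - \frac{900899}{99} = \frac{23750497}{99}$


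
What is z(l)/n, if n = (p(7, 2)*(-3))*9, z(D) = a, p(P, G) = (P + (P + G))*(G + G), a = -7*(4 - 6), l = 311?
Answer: -7/864 ≈ -0.0081019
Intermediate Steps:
a = 14 (a = -7*(-2) = 14)
p(P, G) = 2*G*(G + 2*P) (p(P, G) = (P + (G + P))*(2*G) = (G + 2*P)*(2*G) = 2*G*(G + 2*P))
z(D) = 14
n = -1728 (n = ((2*2*(2 + 2*7))*(-3))*9 = ((2*2*(2 + 14))*(-3))*9 = ((2*2*16)*(-3))*9 = (64*(-3))*9 = -192*9 = -1728)
z(l)/n = 14/(-1728) = 14*(-1/1728) = -7/864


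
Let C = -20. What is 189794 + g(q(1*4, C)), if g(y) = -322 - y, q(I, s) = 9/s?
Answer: 3789449/20 ≈ 1.8947e+5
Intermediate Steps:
189794 + g(q(1*4, C)) = 189794 + (-322 - 9/(-20)) = 189794 + (-322 - 9*(-1)/20) = 189794 + (-322 - 1*(-9/20)) = 189794 + (-322 + 9/20) = 189794 - 6431/20 = 3789449/20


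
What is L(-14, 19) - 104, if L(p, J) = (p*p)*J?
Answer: 3620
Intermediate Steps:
L(p, J) = J*p**2 (L(p, J) = p**2*J = J*p**2)
L(-14, 19) - 104 = 19*(-14)**2 - 104 = 19*196 - 104 = 3724 - 104 = 3620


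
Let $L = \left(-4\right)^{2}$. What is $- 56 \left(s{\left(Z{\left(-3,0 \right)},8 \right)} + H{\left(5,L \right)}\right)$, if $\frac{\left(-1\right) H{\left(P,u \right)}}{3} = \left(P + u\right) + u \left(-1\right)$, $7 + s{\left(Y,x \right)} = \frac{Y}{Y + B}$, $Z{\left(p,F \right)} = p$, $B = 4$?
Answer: $1400$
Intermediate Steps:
$s{\left(Y,x \right)} = -7 + \frac{Y}{4 + Y}$ ($s{\left(Y,x \right)} = -7 + \frac{Y}{Y + 4} = -7 + \frac{Y}{4 + Y}$)
$L = 16$
$H{\left(P,u \right)} = - 3 P$ ($H{\left(P,u \right)} = - 3 \left(\left(P + u\right) + u \left(-1\right)\right) = - 3 \left(\left(P + u\right) - u\right) = - 3 P$)
$- 56 \left(s{\left(Z{\left(-3,0 \right)},8 \right)} + H{\left(5,L \right)}\right) = - 56 \left(\frac{2 \left(-14 - -9\right)}{4 - 3} - 15\right) = - 56 \left(\frac{2 \left(-14 + 9\right)}{1} - 15\right) = - 56 \left(2 \cdot 1 \left(-5\right) - 15\right) = - 56 \left(-10 - 15\right) = \left(-56\right) \left(-25\right) = 1400$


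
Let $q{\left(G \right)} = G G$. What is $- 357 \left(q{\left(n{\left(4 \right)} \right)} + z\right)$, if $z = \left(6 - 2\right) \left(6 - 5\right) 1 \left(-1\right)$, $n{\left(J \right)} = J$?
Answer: $-4284$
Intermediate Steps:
$q{\left(G \right)} = G^{2}$
$z = -4$ ($z = 4 \cdot 1 \cdot 1 \left(-1\right) = 4 \cdot 1 \left(-1\right) = 4 \left(-1\right) = -4$)
$- 357 \left(q{\left(n{\left(4 \right)} \right)} + z\right) = - 357 \left(4^{2} - 4\right) = - 357 \left(16 - 4\right) = \left(-357\right) 12 = -4284$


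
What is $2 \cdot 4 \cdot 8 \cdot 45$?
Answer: $2880$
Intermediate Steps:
$2 \cdot 4 \cdot 8 \cdot 45 = 2 \cdot 32 \cdot 45 = 64 \cdot 45 = 2880$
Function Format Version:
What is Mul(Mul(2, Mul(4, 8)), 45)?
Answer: 2880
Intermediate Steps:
Mul(Mul(2, Mul(4, 8)), 45) = Mul(Mul(2, 32), 45) = Mul(64, 45) = 2880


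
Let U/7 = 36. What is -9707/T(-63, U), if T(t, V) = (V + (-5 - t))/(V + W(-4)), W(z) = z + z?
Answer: -1184254/155 ≈ -7640.4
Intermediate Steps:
U = 252 (U = 7*36 = 252)
W(z) = 2*z
T(t, V) = (-5 + V - t)/(-8 + V) (T(t, V) = (V + (-5 - t))/(V + 2*(-4)) = (-5 + V - t)/(V - 8) = (-5 + V - t)/(-8 + V))
-9707/T(-63, U) = -9707*(-8 + 252)/(-5 + 252 - 1*(-63)) = -9707*244/(-5 + 252 + 63) = -9707/((1/244)*310) = -9707/155/122 = -9707*122/155 = -1184254/155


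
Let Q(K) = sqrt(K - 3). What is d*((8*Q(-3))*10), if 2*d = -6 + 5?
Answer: -40*I*sqrt(6) ≈ -97.98*I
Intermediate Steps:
Q(K) = sqrt(-3 + K)
d = -1/2 (d = (-6 + 5)/2 = (1/2)*(-1) = -1/2 ≈ -0.50000)
d*((8*Q(-3))*10) = -8*sqrt(-3 - 3)*10/2 = -8*sqrt(-6)*10/2 = -8*(I*sqrt(6))*10/2 = -8*I*sqrt(6)*10/2 = -40*I*sqrt(6)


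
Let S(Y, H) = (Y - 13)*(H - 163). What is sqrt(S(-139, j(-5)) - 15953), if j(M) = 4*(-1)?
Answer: sqrt(9431) ≈ 97.113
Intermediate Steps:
j(M) = -4
S(Y, H) = (-163 + H)*(-13 + Y) (S(Y, H) = (-13 + Y)*(-163 + H) = (-163 + H)*(-13 + Y))
sqrt(S(-139, j(-5)) - 15953) = sqrt((2119 - 163*(-139) - 13*(-4) - 4*(-139)) - 15953) = sqrt((2119 + 22657 + 52 + 556) - 15953) = sqrt(25384 - 15953) = sqrt(9431)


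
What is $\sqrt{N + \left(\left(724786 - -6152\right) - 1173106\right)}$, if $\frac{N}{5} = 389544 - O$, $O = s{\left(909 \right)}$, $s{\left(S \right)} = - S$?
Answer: $\sqrt{1510097} \approx 1228.9$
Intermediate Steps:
$O = -909$ ($O = \left(-1\right) 909 = -909$)
$N = 1952265$ ($N = 5 \left(389544 - -909\right) = 5 \left(389544 + 909\right) = 5 \cdot 390453 = 1952265$)
$\sqrt{N + \left(\left(724786 - -6152\right) - 1173106\right)} = \sqrt{1952265 + \left(\left(724786 - -6152\right) - 1173106\right)} = \sqrt{1952265 + \left(\left(724786 + \left(-724638 + 730790\right)\right) - 1173106\right)} = \sqrt{1952265 + \left(\left(724786 + 6152\right) - 1173106\right)} = \sqrt{1952265 + \left(730938 - 1173106\right)} = \sqrt{1952265 - 442168} = \sqrt{1510097}$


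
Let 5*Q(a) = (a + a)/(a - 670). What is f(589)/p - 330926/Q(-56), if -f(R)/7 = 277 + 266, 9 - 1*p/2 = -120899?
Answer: -100305325377/9352 ≈ -1.0726e+7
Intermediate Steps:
p = 241816 (p = 18 - 2*(-120899) = 18 + 241798 = 241816)
Q(a) = 2*a/(5*(-670 + a)) (Q(a) = ((a + a)/(a - 670))/5 = ((2*a)/(-670 + a))/5 = (2*a/(-670 + a))/5 = 2*a/(5*(-670 + a)))
f(R) = -3801 (f(R) = -7*(277 + 266) = -7*543 = -3801)
f(589)/p - 330926/Q(-56) = -3801/241816 - 330926/((⅖)*(-56)/(-670 - 56)) = -3801*1/241816 - 330926/((⅖)*(-56)/(-726)) = -21/1336 - 330926/((⅖)*(-56)*(-1/726)) = -21/1336 - 330926/56/1815 = -21/1336 - 330926*1815/56 = -21/1336 - 300315345/28 = -100305325377/9352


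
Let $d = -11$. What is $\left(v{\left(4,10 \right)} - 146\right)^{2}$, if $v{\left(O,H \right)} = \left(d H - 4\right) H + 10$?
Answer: $1628176$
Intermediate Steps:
$v{\left(O,H \right)} = 10 + H \left(-4 - 11 H\right)$ ($v{\left(O,H \right)} = \left(- 11 H - 4\right) H + 10 = \left(-4 - 11 H\right) H + 10 = H \left(-4 - 11 H\right) + 10 = 10 + H \left(-4 - 11 H\right)$)
$\left(v{\left(4,10 \right)} - 146\right)^{2} = \left(\left(10 - 11 \cdot 10^{2} - 40\right) - 146\right)^{2} = \left(\left(10 - 1100 - 40\right) - 146\right)^{2} = \left(-1130 - 146\right)^{2} = \left(-1276\right)^{2} = 1628176$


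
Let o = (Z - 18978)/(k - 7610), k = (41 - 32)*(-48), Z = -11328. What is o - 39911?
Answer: -160466978/4021 ≈ -39907.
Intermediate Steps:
k = -432 (k = 9*(-48) = -432)
o = 15153/4021 (o = (-11328 - 18978)/(-432 - 7610) = -30306/(-8042) = -30306*(-1/8042) = 15153/4021 ≈ 3.7685)
o - 39911 = 15153/4021 - 39911 = -160466978/4021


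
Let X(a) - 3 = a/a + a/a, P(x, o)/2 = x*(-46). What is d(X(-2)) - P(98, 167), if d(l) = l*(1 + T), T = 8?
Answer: 9061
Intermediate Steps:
P(x, o) = -92*x (P(x, o) = 2*(x*(-46)) = 2*(-46*x) = -92*x)
X(a) = 5 (X(a) = 3 + (a/a + a/a) = 3 + (1 + 1) = 3 + 2 = 5)
d(l) = 9*l (d(l) = l*(1 + 8) = l*9 = 9*l)
d(X(-2)) - P(98, 167) = 9*5 - (-92)*98 = 45 - 1*(-9016) = 45 + 9016 = 9061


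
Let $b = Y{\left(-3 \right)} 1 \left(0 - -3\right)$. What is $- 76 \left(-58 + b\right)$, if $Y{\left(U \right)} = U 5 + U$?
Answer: $8512$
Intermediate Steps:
$Y{\left(U \right)} = 6 U$ ($Y{\left(U \right)} = 5 U + U = 6 U$)
$b = -54$ ($b = 6 \left(-3\right) 1 \left(0 - -3\right) = \left(-18\right) 1 \left(0 + 3\right) = \left(-18\right) 3 = -54$)
$- 76 \left(-58 + b\right) = - 76 \left(-58 - 54\right) = \left(-76\right) \left(-112\right) = 8512$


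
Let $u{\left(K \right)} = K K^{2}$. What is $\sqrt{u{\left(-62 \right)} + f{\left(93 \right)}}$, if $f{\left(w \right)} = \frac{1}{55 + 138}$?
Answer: $\frac{11 i \sqrt{73367599}}{193} \approx 488.19 i$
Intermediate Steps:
$u{\left(K \right)} = K^{3}$
$f{\left(w \right)} = \frac{1}{193}$
$\sqrt{u{\left(-62 \right)} + f{\left(93 \right)}} = \sqrt{\left(-62\right)^{3} + \frac{1}{193}} = \sqrt{-238328 + \frac{1}{193}} = \sqrt{- \frac{45997303}{193}} = \frac{11 i \sqrt{73367599}}{193}$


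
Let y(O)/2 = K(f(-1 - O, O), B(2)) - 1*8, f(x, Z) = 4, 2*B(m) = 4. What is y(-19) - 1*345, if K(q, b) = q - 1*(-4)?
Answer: -345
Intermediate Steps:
B(m) = 2 (B(m) = (1/2)*4 = 2)
K(q, b) = 4 + q (K(q, b) = q + 4 = 4 + q)
y(O) = 0 (y(O) = 2*((4 + 4) - 1*8) = 2*(8 - 8) = 2*0 = 0)
y(-19) - 1*345 = 0 - 1*345 = 0 - 345 = -345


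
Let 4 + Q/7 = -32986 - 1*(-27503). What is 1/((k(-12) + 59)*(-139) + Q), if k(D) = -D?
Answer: -1/48278 ≈ -2.0713e-5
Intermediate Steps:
Q = -38409 (Q = -28 + 7*(-32986 - 1*(-27503)) = -28 + 7*(-32986 + 27503) = -28 + 7*(-5483) = -28 - 38381 = -38409)
1/((k(-12) + 59)*(-139) + Q) = 1/((-1*(-12) + 59)*(-139) - 38409) = 1/((12 + 59)*(-139) - 38409) = 1/(71*(-139) - 38409) = 1/(-9869 - 38409) = 1/(-48278) = -1/48278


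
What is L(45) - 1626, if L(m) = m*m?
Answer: 399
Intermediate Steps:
L(m) = m²
L(45) - 1626 = 45² - 1626 = 2025 - 1626 = 399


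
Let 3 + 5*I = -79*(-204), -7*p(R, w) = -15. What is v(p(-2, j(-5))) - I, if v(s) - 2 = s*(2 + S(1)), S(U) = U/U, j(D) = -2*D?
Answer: -112496/35 ≈ -3214.2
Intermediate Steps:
S(U) = 1
p(R, w) = 15/7 (p(R, w) = -1/7*(-15) = 15/7)
v(s) = 2 + 3*s (v(s) = 2 + s*(2 + 1) = 2 + s*3 = 2 + 3*s)
I = 16113/5 (I = -3/5 + (-79*(-204))/5 = -3/5 + (1/5)*16116 = -3/5 + 16116/5 = 16113/5 ≈ 3222.6)
v(p(-2, j(-5))) - I = (2 + 3*(15/7)) - 1*16113/5 = (2 + 45/7) - 16113/5 = 59/7 - 16113/5 = -112496/35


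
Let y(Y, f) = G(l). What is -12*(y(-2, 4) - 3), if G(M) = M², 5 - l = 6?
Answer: 24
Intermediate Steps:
l = -1 (l = 5 - 1*6 = 5 - 6 = -1)
y(Y, f) = 1 (y(Y, f) = (-1)² = 1)
-12*(y(-2, 4) - 3) = -12*(1 - 3) = -12*(-2) = 24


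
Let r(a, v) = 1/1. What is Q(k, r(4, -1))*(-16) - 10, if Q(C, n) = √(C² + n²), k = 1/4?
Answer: -10 - 4*√17 ≈ -26.492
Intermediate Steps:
r(a, v) = 1
k = ¼ (k = 1*(¼) = ¼ ≈ 0.25000)
Q(k, r(4, -1))*(-16) - 10 = √((¼)² + 1²)*(-16) - 10 = √(1/16 + 1)*(-16) - 10 = √(17/16)*(-16) - 10 = (√17/4)*(-16) - 10 = -4*√17 - 10 = -10 - 4*√17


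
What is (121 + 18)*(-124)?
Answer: -17236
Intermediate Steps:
(121 + 18)*(-124) = 139*(-124) = -17236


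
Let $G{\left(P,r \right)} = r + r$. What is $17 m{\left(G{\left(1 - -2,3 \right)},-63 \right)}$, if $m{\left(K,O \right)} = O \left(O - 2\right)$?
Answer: $69615$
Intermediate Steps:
$G{\left(P,r \right)} = 2 r$
$m{\left(K,O \right)} = O \left(-2 + O\right)$
$17 m{\left(G{\left(1 - -2,3 \right)},-63 \right)} = 17 \left(- 63 \left(-2 - 63\right)\right) = 17 \left(\left(-63\right) \left(-65\right)\right) = 17 \cdot 4095 = 69615$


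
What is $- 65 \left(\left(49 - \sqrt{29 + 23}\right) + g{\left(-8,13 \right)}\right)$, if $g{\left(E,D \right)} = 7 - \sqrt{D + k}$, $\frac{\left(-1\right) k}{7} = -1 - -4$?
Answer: $-3640 + 130 \sqrt{13} + 130 i \sqrt{2} \approx -3171.3 + 183.85 i$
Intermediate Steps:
$k = -21$ ($k = - 7 \left(-1 - -4\right) = - 7 \left(-1 + 4\right) = \left(-7\right) 3 = -21$)
$g{\left(E,D \right)} = 7 - \sqrt{-21 + D}$ ($g{\left(E,D \right)} = 7 - \sqrt{D - 21} = 7 - \sqrt{-21 + D}$)
$- 65 \left(\left(49 - \sqrt{29 + 23}\right) + g{\left(-8,13 \right)}\right) = - 65 \left(\left(49 - \sqrt{29 + 23}\right) + \left(7 - \sqrt{-21 + 13}\right)\right) = - 65 \left(\left(49 - \sqrt{52}\right) + \left(7 - \sqrt{-8}\right)\right) = - 65 \left(\left(49 - 2 \sqrt{13}\right) + \left(7 - 2 i \sqrt{2}\right)\right) = - 65 \left(56 - 2 \sqrt{13} - 2 i \sqrt{2}\right) = -3640 + 130 \sqrt{13} + 130 i \sqrt{2}$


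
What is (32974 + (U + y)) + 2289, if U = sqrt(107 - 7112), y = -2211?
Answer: 33052 + I*sqrt(7005) ≈ 33052.0 + 83.696*I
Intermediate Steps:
U = I*sqrt(7005) (U = sqrt(-7005) = I*sqrt(7005) ≈ 83.696*I)
(32974 + (U + y)) + 2289 = (32974 + (I*sqrt(7005) - 2211)) + 2289 = (32974 + (-2211 + I*sqrt(7005))) + 2289 = (30763 + I*sqrt(7005)) + 2289 = 33052 + I*sqrt(7005)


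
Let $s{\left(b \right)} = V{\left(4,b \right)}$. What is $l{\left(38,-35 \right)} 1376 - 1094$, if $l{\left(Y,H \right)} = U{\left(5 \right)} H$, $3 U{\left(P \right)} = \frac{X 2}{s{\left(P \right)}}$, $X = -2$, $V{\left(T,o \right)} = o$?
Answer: $\frac{35246}{3} \approx 11749.0$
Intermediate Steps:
$s{\left(b \right)} = b$
$U{\left(P \right)} = - \frac{4}{3 P}$ ($U{\left(P \right)} = \frac{\left(-2\right) 2 \frac{1}{P}}{3} = \frac{\left(-4\right) \frac{1}{P}}{3} = - \frac{4}{3 P}$)
$l{\left(Y,H \right)} = - \frac{4 H}{15}$ ($l{\left(Y,H \right)} = - \frac{4}{3 \cdot 5} H = \left(- \frac{4}{3}\right) \frac{1}{5} H = - \frac{4 H}{15}$)
$l{\left(38,-35 \right)} 1376 - 1094 = \left(- \frac{4}{15}\right) \left(-35\right) 1376 - 1094 = \frac{28}{3} \cdot 1376 - 1094 = \frac{38528}{3} - 1094 = \frac{35246}{3}$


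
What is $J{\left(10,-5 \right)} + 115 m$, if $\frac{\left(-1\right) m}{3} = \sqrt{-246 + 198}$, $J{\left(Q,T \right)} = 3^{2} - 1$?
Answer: $8 - 1380 i \sqrt{3} \approx 8.0 - 2390.2 i$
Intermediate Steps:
$J{\left(Q,T \right)} = 8$ ($J{\left(Q,T \right)} = 9 - 1 = 8$)
$m = - 12 i \sqrt{3}$ ($m = - 3 \sqrt{-246 + 198} = - 3 \sqrt{-48} = - 3 \cdot 4 i \sqrt{3} = - 12 i \sqrt{3} \approx - 20.785 i$)
$J{\left(10,-5 \right)} + 115 m = 8 + 115 \left(- 12 i \sqrt{3}\right) = 8 - 1380 i \sqrt{3}$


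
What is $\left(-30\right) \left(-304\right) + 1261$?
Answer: $10381$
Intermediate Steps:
$\left(-30\right) \left(-304\right) + 1261 = 9120 + 1261 = 10381$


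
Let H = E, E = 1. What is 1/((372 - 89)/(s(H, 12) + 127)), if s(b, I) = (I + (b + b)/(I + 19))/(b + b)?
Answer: 4124/8773 ≈ 0.47008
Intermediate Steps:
H = 1
s(b, I) = (I + 2*b/(19 + I))/(2*b) (s(b, I) = (I + (2*b)/(19 + I))/((2*b)) = (I + 2*b/(19 + I))*(1/(2*b)) = (I + 2*b/(19 + I))/(2*b))
1/((372 - 89)/(s(H, 12) + 127)) = 1/((372 - 89)/((½)*(12² + 2*1 + 19*12)/(1*(19 + 12)) + 127)) = 1/(283/((½)*1*(144 + 2 + 228)/31 + 127)) = 1/(283/((½)*1*(1/31)*374 + 127)) = 1/(283/(187/31 + 127)) = 1/(283/(4124/31)) = 1/(283*(31/4124)) = 1/(8773/4124) = 4124/8773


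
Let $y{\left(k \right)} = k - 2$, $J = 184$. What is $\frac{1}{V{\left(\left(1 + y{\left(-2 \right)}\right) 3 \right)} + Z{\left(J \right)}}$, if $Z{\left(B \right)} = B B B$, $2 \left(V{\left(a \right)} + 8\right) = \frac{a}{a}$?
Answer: $\frac{2}{12458993} \approx 1.6053 \cdot 10^{-7}$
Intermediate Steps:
$y{\left(k \right)} = -2 + k$
$V{\left(a \right)} = - \frac{15}{2}$ ($V{\left(a \right)} = -8 + \frac{a \frac{1}{a}}{2} = -8 + \frac{1}{2} \cdot 1 = -8 + \frac{1}{2} = - \frac{15}{2}$)
$Z{\left(B \right)} = B^{3}$ ($Z{\left(B \right)} = B^{2} B = B^{3}$)
$\frac{1}{V{\left(\left(1 + y{\left(-2 \right)}\right) 3 \right)} + Z{\left(J \right)}} = \frac{1}{- \frac{15}{2} + 184^{3}} = \frac{1}{- \frac{15}{2} + 6229504} = \frac{1}{\frac{12458993}{2}} = \frac{2}{12458993}$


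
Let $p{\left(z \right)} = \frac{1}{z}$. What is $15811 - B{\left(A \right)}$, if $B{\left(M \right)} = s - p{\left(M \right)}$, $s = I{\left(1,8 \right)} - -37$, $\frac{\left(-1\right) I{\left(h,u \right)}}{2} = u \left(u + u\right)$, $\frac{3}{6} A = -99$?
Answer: $\frac{3173939}{198} \approx 16030.0$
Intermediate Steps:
$A = -198$ ($A = 2 \left(-99\right) = -198$)
$I{\left(h,u \right)} = - 4 u^{2}$ ($I{\left(h,u \right)} = - 2 u \left(u + u\right) = - 2 u 2 u = - 2 \cdot 2 u^{2} = - 4 u^{2}$)
$s = -219$ ($s = - 4 \cdot 8^{2} - -37 = \left(-4\right) 64 + 37 = -256 + 37 = -219$)
$B{\left(M \right)} = -219 - \frac{1}{M}$
$15811 - B{\left(A \right)} = 15811 - \left(-219 - \frac{1}{-198}\right) = 15811 - \left(-219 - - \frac{1}{198}\right) = 15811 - \left(-219 + \frac{1}{198}\right) = 15811 - - \frac{43361}{198} = 15811 + \frac{43361}{198} = \frac{3173939}{198}$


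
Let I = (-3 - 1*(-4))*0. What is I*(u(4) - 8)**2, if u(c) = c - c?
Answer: 0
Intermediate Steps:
u(c) = 0
I = 0 (I = (-3 + 4)*0 = 1*0 = 0)
I*(u(4) - 8)**2 = 0*(0 - 8)**2 = 0*(-8)**2 = 0*64 = 0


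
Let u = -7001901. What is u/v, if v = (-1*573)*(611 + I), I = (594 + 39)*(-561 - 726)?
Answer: -2333967/155485460 ≈ -0.015011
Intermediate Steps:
I = -814671 (I = 633*(-1287) = -814671)
v = 466456380 (v = (-1*573)*(611 - 814671) = -573*(-814060) = 466456380)
u/v = -7001901/466456380 = -7001901*1/466456380 = -2333967/155485460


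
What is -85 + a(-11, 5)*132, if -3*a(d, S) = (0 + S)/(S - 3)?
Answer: -195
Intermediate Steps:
a(d, S) = -S/(3*(-3 + S)) (a(d, S) = -(0 + S)/(3*(S - 3)) = -S/(3*(-3 + S)))
-85 + a(-11, 5)*132 = -85 - 1*5/(-9 + 3*5)*132 = -85 - 1*5/(-9 + 15)*132 = -85 - 1*5/6*132 = -85 - 1*5*⅙*132 = -85 - ⅚*132 = -85 - 110 = -195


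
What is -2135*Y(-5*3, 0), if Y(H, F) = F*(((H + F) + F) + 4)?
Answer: 0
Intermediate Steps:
Y(H, F) = F*(4 + H + 2*F) (Y(H, F) = F*(((F + H) + F) + 4) = F*((H + 2*F) + 4) = F*(4 + H + 2*F))
-2135*Y(-5*3, 0) = -0*(4 - 5*3 + 2*0) = -0*(4 - 15 + 0) = -0*(-11) = -2135*0 = 0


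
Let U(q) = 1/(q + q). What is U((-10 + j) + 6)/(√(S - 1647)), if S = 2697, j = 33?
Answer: √42/12180 ≈ 0.00053208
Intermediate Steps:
U(q) = 1/(2*q)
U((-10 + j) + 6)/(√(S - 1647)) = (1/(2*((-10 + 33) + 6)))/(√(2697 - 1647)) = (1/(2*(23 + 6)))/(√1050) = ((½)/29)/((5*√42)) = ((½)*(1/29))*(√42/210) = (√42/210)/58 = √42/12180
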